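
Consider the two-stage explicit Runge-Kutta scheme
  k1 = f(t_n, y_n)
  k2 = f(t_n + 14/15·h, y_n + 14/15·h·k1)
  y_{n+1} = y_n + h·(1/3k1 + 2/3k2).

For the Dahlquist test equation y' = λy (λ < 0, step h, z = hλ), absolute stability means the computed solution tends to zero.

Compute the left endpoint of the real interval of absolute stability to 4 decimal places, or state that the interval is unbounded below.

left endpoint -1.6071.

On y'=λy, z=hλ:
  k1=λy_n ⇒ h·k1=z·y_n;  k2=λ(1+14/15z)y_n ⇒ h·k2=z(1+14/15z)y_n
  y_{n+1}/y_n = 1 + 1/3z + 2/3z(1+14/15z) = 1 + z + 28/45z²
  Hence R(z) = 1 + z + 28/45z².

Boundary: |R(x)|=1, x<0.
x=-0.58: |R|=0.6293
R=1: x+28/45x²=0 ⇒ x=−45/28=-1.6071; min R=1−1/(4·28/45)=0.5982>−1
Confirm numerically:
  x=-1.533: |R|=0.92928 <1
  x=-1.461: |R|=0.86715 <1
  x=-1.102: |R|=0.65363 <1
  x=-0.792: |R|=0.59830 <1
  x=-2.104: |R|=1.65046 >1
  x=-1.938: |R|=1.39897 >1
  x=-1.861: |R|=1.29396 >1
So |R|<1 on (-1.6071, 0).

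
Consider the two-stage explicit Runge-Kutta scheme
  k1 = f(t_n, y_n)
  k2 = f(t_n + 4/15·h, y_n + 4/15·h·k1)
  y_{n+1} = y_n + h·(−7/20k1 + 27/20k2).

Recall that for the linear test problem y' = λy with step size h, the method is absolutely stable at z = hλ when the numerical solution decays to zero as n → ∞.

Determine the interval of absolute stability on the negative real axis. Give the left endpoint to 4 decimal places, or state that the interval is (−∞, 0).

Set f=λy, z=hλ:
  k1=λy_n ⇒ h·k1=z·y_n;  k2=λ(1+4/15z)y_n ⇒ h·k2=z(1+4/15z)y_n
  y_{n+1}/y_n = 1 − 7/20z + 27/20z(1+4/15z) = 1 + z + 9/25z²
  ⇒ R(z) = 1 + z + 9/25z².

Find x<0 with |R(x)|<1.
x=-0.52: |R|=0.5773
R=1: x+9/25x²=0 ⇒ x=−25/9=-2.7778; min R=1−1/(4·9/25)=0.3056>−1
Confirm numerically:
  x=-2.086: |R|=0.48050 <1
  x=-1.951: |R|=0.41930 <1
  x=-1.204: |R|=0.31786 <1
  x=-3.009: |R|=1.25047 >1
  x=-2.919: |R|=1.14840 >1
  x=-2.900: |R|=1.12760 >1
Stable set (-2.7778, 0).

(-2.7778, 0).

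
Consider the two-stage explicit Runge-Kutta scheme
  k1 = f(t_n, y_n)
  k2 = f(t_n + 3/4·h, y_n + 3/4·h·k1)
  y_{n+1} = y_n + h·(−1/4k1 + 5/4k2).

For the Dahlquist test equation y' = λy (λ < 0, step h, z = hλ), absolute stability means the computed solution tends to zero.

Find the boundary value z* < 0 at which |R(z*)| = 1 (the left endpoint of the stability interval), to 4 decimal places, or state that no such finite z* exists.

Set f=λy, z=hλ:
  k1=λy_n ⇒ h·k1=z·y_n;  k2=λ(1+3/4z)y_n ⇒ h·k2=z(1+3/4z)y_n
  y_{n+1}/y_n = 1 − 1/4z + 5/4z(1+3/4z) = 1 + z + 15/16z²
  so R(z) = 1 + z + 15/16z².

Solve |R(x)|<1 on ℝ⁻.
x=-0.62: |R|=0.7404
R=1: x+15/16x²=0 ⇒ x=−16/15=-1.0667; min R=1−1/(4·15/16)=0.7333>−1
Confirm numerically:
  x=-0.899: |R|=0.85869 <1
  x=-0.868: |R|=0.83833 <1
  x=-0.544: |R|=0.73344 <1
  x=-1.663: |R|=1.92972 >1
  x=-1.510: |R|=1.62759 >1
  x=-1.309: |R|=1.29739 >1
Stable set (-1.0667, 0).

z* = -1.0667.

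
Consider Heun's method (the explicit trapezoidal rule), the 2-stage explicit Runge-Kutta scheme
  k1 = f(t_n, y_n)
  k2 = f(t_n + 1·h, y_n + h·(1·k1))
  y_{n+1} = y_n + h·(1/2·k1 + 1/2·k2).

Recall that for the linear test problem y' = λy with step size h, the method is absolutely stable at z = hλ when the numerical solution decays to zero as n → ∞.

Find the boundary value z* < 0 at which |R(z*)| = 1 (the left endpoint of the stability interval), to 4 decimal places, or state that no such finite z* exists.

Test eqn y'=λy, z=hλ:
  order 2, 2-stage ⇒ R(z)=1+z+z^2/2
  (e.g. R(-0.89)=0.50605, |R|=0.50605)

Boundary: |R(x)|=1, x<0.
x=-0.89: |R|=0.5061
|R(-1.43)|=0.5924 |R(-1.34)|=0.5578 |R(-0.72)|=0.5392
Bisect:
  x_lo=-2.3961 |R|=1.4745  x_hi=-0.2440 |R|=0.7858
  mid=-1.32003 |R|=0.55121 →hi
  mid=-1.85804 |R|=0.86812 →hi
  mid=-2.12705 |R|=1.13512 →lo
  mid=-1.99254 |R|=0.99257 →hi
  mid=-2.05980 |R|=1.06158 →lo
  mid=-2.02617 |R|=1.02651 →lo
  mid=-2.00936 |R|=1.00940 →lo
  mid=-2.00095 |R|=1.00095 →lo
  mid=-1.99675 |R|=0.99675 →hi
  mid=-1.99885 |R|=0.99885 →hi
  ...
  [-2.00003,-1.99990] ⇒ x*=-2.0000
Stable set (-2.0000, 0).

z* = -2.0000.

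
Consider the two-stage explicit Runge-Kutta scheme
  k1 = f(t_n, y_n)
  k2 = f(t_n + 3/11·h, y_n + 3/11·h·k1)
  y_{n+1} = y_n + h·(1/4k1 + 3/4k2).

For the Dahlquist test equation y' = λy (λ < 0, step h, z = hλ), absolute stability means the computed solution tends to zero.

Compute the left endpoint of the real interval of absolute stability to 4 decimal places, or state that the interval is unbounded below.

left endpoint -4.8889.

With y'=λy (z=hλ):
  k1=λy_n ⇒ h·k1=z·y_n;  k2=λ(1+3/11z)y_n ⇒ h·k2=z(1+3/11z)y_n
  y_{n+1}/y_n = 1 + 1/4z + 3/4z(1+3/11z) = 1 + z + 9/44z²
  so R(z) = 1 + z + 9/44z².

Need |R(x)|<1, x<0.
x=-1.72: |R|=0.1149
R=1: x+9/44x²=0 ⇒ x=−44/9=-4.8889; min R=1−1/(4·9/44)=-0.2222>−1
Confirm numerically:
  x=-4.196: |R|=0.40531 <1
  x=-4.016: |R|=0.28296 <1
  x=-3.570: |R|=0.03691 <1
  x=-2.429: |R|=0.22217 <1
  x=-5.167: |R|=1.29393 >1
  x=-5.112: |R|=1.23329 >1
  x=-5.063: |R|=1.18031 >1
Stable set (-4.8889, 0).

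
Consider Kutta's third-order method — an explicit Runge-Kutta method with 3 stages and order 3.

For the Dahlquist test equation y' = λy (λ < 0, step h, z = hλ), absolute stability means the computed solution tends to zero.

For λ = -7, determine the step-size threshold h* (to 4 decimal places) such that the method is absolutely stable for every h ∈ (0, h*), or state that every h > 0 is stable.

(-2.5127,0); λ=-7 ⇒ h* = 0.3590.

With y'=λy (z=hλ):
  order 3, 3-stage ⇒ R(z)=1+z+z^2/2+z^3/6
  (e.g. R(-1.39)=0.12845, |R|=0.12845)

Boundary: |R(x)|=1, x<0.
x=-1.39: |R|=0.1284
|R(-2.6)|=1.1493 |R(-0.87)|=0.3987 |R(-0.69)|=0.4933
Bisect:
  x_lo=-2.8629 |R|=1.6756  x_hi=-0.3342 |R|=0.7154
  mid=-1.59854 |R|=0.00167 →hi
  mid=-2.23071 |R|=0.59270 →hi
  mid=-2.54680 |R|=1.05687 →lo
  mid=-2.38875 |R|=0.80744 →hi
  mid=-2.46777 |R|=0.92757 →hi
  mid=-2.50728 |R|=0.99104 →hi
  mid=-2.52704 |R|=1.02366 →lo
  mid=-2.51716 |R|=1.00728 →lo
  mid=-2.51222 |R|=0.99914 →hi
  mid=-2.51469 |R|=1.00321 →lo
  ...
  [-2.51284,-2.51269] ⇒ x*=-2.5127
Stable set (-2.5127, 0).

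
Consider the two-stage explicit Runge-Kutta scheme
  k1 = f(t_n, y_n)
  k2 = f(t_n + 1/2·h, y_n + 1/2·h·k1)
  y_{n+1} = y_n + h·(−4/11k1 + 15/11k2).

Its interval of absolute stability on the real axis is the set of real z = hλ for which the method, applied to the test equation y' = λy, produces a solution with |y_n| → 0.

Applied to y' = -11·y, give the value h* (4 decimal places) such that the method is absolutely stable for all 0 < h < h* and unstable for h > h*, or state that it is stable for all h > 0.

Set f=λy, z=hλ:
  k1=λy_n ⇒ h·k1=z·y_n;  k2=λ(1+1/2z)y_n ⇒ h·k2=z(1+1/2z)y_n
  y_{n+1}/y_n = 1 − 4/11z + 15/11z(1+1/2z) = 1 + z + 15/22z²
  Hence R(z) = 1 + z + 15/22z².

Solve |R(x)|<1 on ℝ⁻.
x=-1.4: |R|=0.9364
R=1: x+15/22x²=0 ⇒ x=−22/15=-1.4667; min R=1−1/(4·15/22)=0.6333>−1
Confirm numerically:
  x=-1.399: |R|=0.93546 <1
  x=-1.270: |R|=0.82970 <1
  x=-1.061: |R|=0.70654 <1
  x=-0.601: |R|=0.64527 <1
  x=-2.007: |R|=1.73940 >1
  x=-1.856: |R|=1.49268 >1
  x=-1.508: |R|=1.04250 >1
Stable set (-1.4667, 0).

(-1.4667,0); λ=-11 ⇒ h* = (22/15)/11 = 0.1333.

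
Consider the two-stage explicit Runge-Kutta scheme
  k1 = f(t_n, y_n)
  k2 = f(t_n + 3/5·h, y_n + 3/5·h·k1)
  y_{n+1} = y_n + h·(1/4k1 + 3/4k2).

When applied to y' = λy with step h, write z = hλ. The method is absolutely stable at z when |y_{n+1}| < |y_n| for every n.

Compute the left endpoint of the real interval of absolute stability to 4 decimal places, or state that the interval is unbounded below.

With y'=λy (z=hλ):
  k1=λy_n ⇒ h·k1=z·y_n;  k2=λ(1+3/5z)y_n ⇒ h·k2=z(1+3/5z)y_n
  y_{n+1}/y_n = 1 + 1/4z + 3/4z(1+3/5z) = 1 + z + 9/20z²
  Hence R(z) = 1 + z + 9/20z².

Boundary: |R(x)|=1, x<0.
x=-0.63: |R|=0.5486
R=1: x+9/20x²=0 ⇒ x=−20/9=-2.2222; min R=1−1/(4·9/20)=0.4444>−1
Confirm numerically:
  x=-1.941: |R|=0.75437 <1
  x=-1.540: |R|=0.52722 <1
  x=-0.997: |R|=0.45030 <1
  x=-2.717: |R|=1.60494 >1
  x=-2.369: |R|=1.15647 >1
  x=-2.286: |R|=1.06561 >1
Stable set (-2.2222, 0).

z* = -2.2222.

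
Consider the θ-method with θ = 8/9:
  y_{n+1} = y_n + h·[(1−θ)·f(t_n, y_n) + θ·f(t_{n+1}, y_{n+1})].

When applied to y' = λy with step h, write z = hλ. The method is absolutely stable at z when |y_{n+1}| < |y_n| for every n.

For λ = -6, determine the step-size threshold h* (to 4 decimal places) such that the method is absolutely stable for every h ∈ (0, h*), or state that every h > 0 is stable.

interval (−∞, 0). Any h>0 works for λ=-6.

Set f=λy, z=hλ:
  y_{n+1} = y_n + z·[1/9·y_n + 8/9·y_{n+1}] ⇒ (1 − 8/9z)y_{n+1} = (1 + 1/9z)y_n
  R(z) = (1 + 1/9z)/(1 − 8/9z).

Find x<0 with |R(x)|<1.
x=-0.34: |R|=0.7389
x=-2: |R|=0.2800
x=-10: |R|=0.0112
x=-100: |R|=0.1125
θ=8/9≥1/2 ⇒ |1+1/9x|<|1−8/9x| ∀x<0 ⇒ interval (−∞,0).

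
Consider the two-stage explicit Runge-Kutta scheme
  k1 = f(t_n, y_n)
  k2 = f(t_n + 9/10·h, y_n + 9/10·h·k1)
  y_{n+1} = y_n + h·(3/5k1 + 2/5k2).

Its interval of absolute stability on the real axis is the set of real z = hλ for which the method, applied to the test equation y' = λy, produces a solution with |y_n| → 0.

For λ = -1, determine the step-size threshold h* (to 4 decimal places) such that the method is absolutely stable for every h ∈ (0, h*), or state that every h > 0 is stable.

On y'=λy, z=hλ:
  k1=λy_n ⇒ h·k1=z·y_n;  k2=λ(1+9/10z)y_n ⇒ h·k2=z(1+9/10z)y_n
  y_{n+1}/y_n = 1 + 3/5z + 2/5z(1+9/10z) = 1 + z + 9/25z²
  R(z) = 1 + z + 9/25z².

Need |R(x)|<1, x<0.
x=-1.71: |R|=0.3427
R=1: x+9/25x²=0 ⇒ x=−25/9=-2.7778; min R=1−1/(4·9/25)=0.3056>−1
Confirm numerically:
  x=-2.169: |R|=0.52464 <1
  x=-2.157: |R|=0.51795 <1
  x=-1.983: |R|=0.43262 <1
  x=-1.282: |R|=0.30967 <1
  x=-2.920: |R|=1.14950 >1
  x=-2.882: |R|=1.10813 >1
Interval (-2.7778, 0).

(-2.7778,0); λ=-1 ⇒ h* = (25/9)/1 = 2.7778.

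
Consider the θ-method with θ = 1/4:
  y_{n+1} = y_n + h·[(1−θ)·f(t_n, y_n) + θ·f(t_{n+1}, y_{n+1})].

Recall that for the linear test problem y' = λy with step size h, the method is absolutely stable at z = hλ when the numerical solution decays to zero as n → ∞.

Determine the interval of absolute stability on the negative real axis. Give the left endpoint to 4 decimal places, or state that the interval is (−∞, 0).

z∈(-4.0000,0).

On y'=λy, z=hλ:
  y_{n+1} = y_n + z·[3/4·y_n + 1/4·y_{n+1}] ⇒ (1 − 1/4z)y_{n+1} = (1 + 3/4z)y_n
  ⇒ R(z) = (1 + 3/4z)/(1 − 1/4z).

Boundary: |R(x)|=1, x<0.
x=-1.29: |R|=0.0246
R=−1: 1+3/4x = −1+1/4x ⇒ -1/2x=2 ⇒ x=2/(-1/2)=-4.0000
Confirm numerically:
  x=-3.277: |R|=0.80129 <1
  x=-3.196: |R|=0.77654 <1
  x=-1.906: |R|=0.29089 <1
  x=-4.534: |R|=1.12515 >1
  x=-4.066: |R|=1.01636 >1
Stable set (-4.0000, 0).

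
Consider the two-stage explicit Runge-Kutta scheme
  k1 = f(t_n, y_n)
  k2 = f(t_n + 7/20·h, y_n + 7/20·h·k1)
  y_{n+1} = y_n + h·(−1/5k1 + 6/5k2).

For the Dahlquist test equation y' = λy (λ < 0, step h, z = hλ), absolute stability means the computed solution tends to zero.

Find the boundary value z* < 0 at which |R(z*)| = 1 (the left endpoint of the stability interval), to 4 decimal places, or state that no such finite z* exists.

Test eqn y'=λy, z=hλ:
  k1=λy_n ⇒ h·k1=z·y_n;  k2=λ(1+7/20z)y_n ⇒ h·k2=z(1+7/20z)y_n
  y_{n+1}/y_n = 1 − 1/5z + 6/5z(1+7/20z) = 1 + z + 21/50z²
  R(z) = 1 + z + 21/50z².

Find x<0 with |R(x)|<1.
x=-1.17: |R|=0.4049
R=1: x+21/50x²=0 ⇒ x=−50/21=-2.3810; min R=1−1/(4·21/50)=0.4048>−1
Confirm numerically:
  x=-1.337: |R|=0.41378 <1
  x=-1.242: |R|=0.40588 <1
  x=-1.164: |R|=0.40506 <1
  x=-2.505: |R|=1.13051 >1
  x=-2.427: |R|=1.04694 >1
Stable set (-2.3810, 0).

z* = -2.3810.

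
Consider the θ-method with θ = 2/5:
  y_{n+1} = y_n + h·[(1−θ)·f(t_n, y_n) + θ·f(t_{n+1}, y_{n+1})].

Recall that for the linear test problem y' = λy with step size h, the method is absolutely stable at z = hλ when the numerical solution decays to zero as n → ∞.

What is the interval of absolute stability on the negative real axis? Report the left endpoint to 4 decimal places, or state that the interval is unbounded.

Set f=λy, z=hλ:
  y_{n+1} = y_n + z·[3/5·y_n + 2/5·y_{n+1}] ⇒ (1 − 2/5z)y_{n+1} = (1 + 3/5z)y_n
  ⇒ R(z) = (1 + 3/5z)/(1 − 2/5z).

Solve |R(x)|<1 on ℝ⁻.
x=-0.49: |R|=0.5903
R=−1: 1+3/5x = −1+2/5x ⇒ -1/5x=2 ⇒ x=2/(-1/5)=-10.0000
Confirm numerically:
  x=-8.147: |R|=0.91298 <1
  x=-7.640: |R|=0.88363 <1
  x=-4.812: |R|=0.64524 <1
  x=-10.529: |R|=1.02030 >1
  x=-10.135: |R|=1.00534 >1
  x=-10.075: |R|=1.00298 >1
Stable set (-10.0000, 0).

(-10.0000, 0).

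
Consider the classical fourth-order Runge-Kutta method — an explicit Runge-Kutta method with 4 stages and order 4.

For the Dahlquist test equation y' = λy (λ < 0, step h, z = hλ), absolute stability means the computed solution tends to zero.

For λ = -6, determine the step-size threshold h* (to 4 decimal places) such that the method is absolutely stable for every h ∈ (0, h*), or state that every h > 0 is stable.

(-2.7853,0); λ=-6 ⇒ h* = 0.4642.

Set f=λy, z=hλ:
  order 4, 4-stage ⇒ R(z)=1+z+z^2/2+z^3/6+z^4/24
  (e.g. R(-1.06)=0.35590, |R|=0.35590)

Need |R(x)|<1, x<0.
x=-1.06: |R|=0.3559
|R(-1.59)|=0.2704 |R(-1.05)|=0.3590 |R(-0.98)|=0.3818
Bisect:
  x_lo=-3.4654 |R|=2.6121  x_hi=-0.2778 |R|=0.7575
  mid=-1.87161 |R|=0.29844 →hi
  mid=-2.66851 |R|=0.83774 →hi
  mid=-3.06696 |R|=1.51463 →lo
  mid=-2.86773 |R|=1.13158 →lo
  mid=-2.76812 |R|=0.97442 →hi
  mid=-2.81793 |R|=1.05033 →lo
  mid=-2.79302 |R|=1.01172 →lo
  mid=-2.78057 |R|=0.99291 →hi
  ...
  [-2.78544,-2.78524] ⇒ x*=-2.7853
So |R|<1 on (-2.7853, 0).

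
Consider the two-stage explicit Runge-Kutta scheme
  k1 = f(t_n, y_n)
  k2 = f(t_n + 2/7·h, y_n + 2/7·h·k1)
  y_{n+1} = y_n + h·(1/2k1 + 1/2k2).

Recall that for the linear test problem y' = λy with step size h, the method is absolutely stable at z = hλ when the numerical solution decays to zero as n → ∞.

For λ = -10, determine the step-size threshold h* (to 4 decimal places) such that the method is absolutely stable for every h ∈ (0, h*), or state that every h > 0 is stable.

(-7.0000,0); λ=-10 ⇒ h* = (7)/10 = 0.7000.

With y'=λy (z=hλ):
  k1=λy_n ⇒ h·k1=z·y_n;  k2=λ(1+2/7z)y_n ⇒ h·k2=z(1+2/7z)y_n
  y_{n+1}/y_n = 1 + 1/2z + 1/2z(1+2/7z) = 1 + z + 1/7z²
  so R(z) = 1 + z + 1/7z².

Need |R(x)|<1, x<0.
x=-1.46: |R|=0.1555
R=1: x+1/7x²=0 ⇒ x=−7=-7.0000; min R=1−1/(4·1/7)=-0.7500>−1
Confirm numerically:
  x=-6.703: |R|=0.71560 <1
  x=-5.295: |R|=0.28971 <1
  x=-3.956: |R|=0.72029 <1
  x=-3.878: |R|=0.72959 <1
  x=-7.549: |R|=1.59206 >1
  x=-7.423: |R|=1.44856 >1
  x=-7.034: |R|=1.03417 >1
Stable set (-7.0000, 0).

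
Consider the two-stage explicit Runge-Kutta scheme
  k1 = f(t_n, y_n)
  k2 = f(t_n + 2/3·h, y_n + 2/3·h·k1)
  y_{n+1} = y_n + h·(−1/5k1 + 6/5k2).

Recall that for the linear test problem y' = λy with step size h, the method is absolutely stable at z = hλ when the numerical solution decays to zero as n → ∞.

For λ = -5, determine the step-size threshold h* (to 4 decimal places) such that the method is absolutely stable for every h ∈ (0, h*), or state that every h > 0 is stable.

(-1.2500,0); λ=-5 ⇒ h* = (5/4)/5 = 0.2500.

With y'=λy (z=hλ):
  k1=λy_n ⇒ h·k1=z·y_n;  k2=λ(1+2/3z)y_n ⇒ h·k2=z(1+2/3z)y_n
  y_{n+1}/y_n = 1 − 1/5z + 6/5z(1+2/3z) = 1 + z + 4/5z²
  R(z) = 1 + z + 4/5z².

Solve |R(x)|<1 on ℝ⁻.
x=-0.93: |R|=0.7619
R=1: x+4/5x²=0 ⇒ x=−5/4=-1.2500; min R=1−1/(4·4/5)=0.6875>−1
Confirm numerically:
  x=-1.101: |R|=0.86876 <1
  x=-0.752: |R|=0.70040 <1
  x=-0.683: |R|=0.69019 <1
  x=-0.660: |R|=0.68848 <1
  x=-1.756: |R|=1.71083 >1
  x=-1.699: |R|=1.61028 >1
  x=-1.288: |R|=1.03916 >1
Interval (-1.2500, 0).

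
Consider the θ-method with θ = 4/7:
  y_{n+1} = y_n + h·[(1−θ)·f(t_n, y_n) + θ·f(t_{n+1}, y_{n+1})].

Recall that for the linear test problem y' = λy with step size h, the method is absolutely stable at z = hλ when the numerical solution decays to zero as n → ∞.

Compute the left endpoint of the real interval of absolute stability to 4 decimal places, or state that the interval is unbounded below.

Set f=λy, z=hλ:
  y_{n+1} = y_n + z·[3/7·y_n + 4/7·y_{n+1}] ⇒ (1 − 4/7z)y_{n+1} = (1 + 3/7z)y_n
  ⇒ R(z) = (1 + 3/7z)/(1 − 4/7z).

Boundary: |R(x)|=1, x<0.
x=-1.15: |R|=0.3060
x=-2: |R|=0.0667
x=-10: |R|=0.4894
x=-100: |R|=0.7199
θ=4/7≥1/2 ⇒ |1+3/7x|<|1−4/7x| ∀x<0 ⇒ interval (−∞,0).

interval (−∞, 0).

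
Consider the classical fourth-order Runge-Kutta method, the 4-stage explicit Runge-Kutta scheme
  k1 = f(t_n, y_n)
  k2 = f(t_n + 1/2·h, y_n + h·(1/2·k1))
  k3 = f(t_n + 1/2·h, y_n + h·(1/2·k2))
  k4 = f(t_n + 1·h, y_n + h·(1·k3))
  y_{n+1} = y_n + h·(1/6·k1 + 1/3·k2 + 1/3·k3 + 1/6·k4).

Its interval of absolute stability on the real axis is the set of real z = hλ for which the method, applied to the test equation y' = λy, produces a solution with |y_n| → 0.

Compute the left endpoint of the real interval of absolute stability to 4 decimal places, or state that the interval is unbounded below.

left endpoint -2.7853.

With y'=λy (z=hλ):
  order 4, 4-stage ⇒ R(z)=1+z+z^2/2+z^3/6+z^4/24
  (e.g. R(-1.72)=0.27580, |R|=0.27580)

Solve |R(x)|<1 on ℝ⁻.
x=-1.72: |R|=0.2758
|R(-3.09)|=1.5654 |R(-2.54)|=0.6889 |R(-0.65)|=0.5229
Bisect:
  x_lo=-3.2117 |R|=1.8577  x_hi=-0.0977 |R|=0.9069
  mid=-1.65472 |R|=0.27158 →hi
  mid=-2.43322 |R|=0.58660 →hi
  mid=-2.82248 |R|=1.05752 →lo
  mid=-2.62785 |R|=0.78744 →hi
  mid=-2.72516 |R|=0.91306 →hi
  mid=-2.77382 |R|=0.98284 →hi
  mid=-2.79815 |R|=1.01955 →lo
  mid=-2.78598 |R|=1.00104 →lo
  mid=-2.77990 |R|=0.99190 →hi
  mid=-2.78294 |R|=0.99646 →hi
  ...
  [-2.78541,-2.78522] ⇒ x*=-2.7853
Stable set (-2.7853, 0).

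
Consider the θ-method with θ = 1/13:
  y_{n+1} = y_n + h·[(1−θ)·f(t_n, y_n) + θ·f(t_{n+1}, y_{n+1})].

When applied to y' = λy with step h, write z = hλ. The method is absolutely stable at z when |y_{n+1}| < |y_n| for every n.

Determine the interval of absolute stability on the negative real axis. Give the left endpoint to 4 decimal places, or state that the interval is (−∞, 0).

(-2.3636, 0).

Set f=λy, z=hλ:
  y_{n+1} = y_n + z·[12/13·y_n + 1/13·y_{n+1}] ⇒ (1 − 1/13z)y_{n+1} = (1 + 12/13z)y_n
  so R(z) = (1 + 12/13z)/(1 − 1/13z).

Need |R(x)|<1, x<0.
x=-0.37: |R|=0.6402
R=−1: 1+12/13x = −1+1/13x ⇒ -11/13x=2 ⇒ x=2/(-11/13)=-2.3636
Confirm numerically:
  x=-1.916: |R|=0.66988 <1
  x=-1.193: |R|=0.09272 <1
  x=-1.019: |R|=0.05507 <1
  x=-2.787: |R|=1.29499 >1
  x=-2.520: |R|=1.11082 >1
So |R|<1 on (-2.3636, 0).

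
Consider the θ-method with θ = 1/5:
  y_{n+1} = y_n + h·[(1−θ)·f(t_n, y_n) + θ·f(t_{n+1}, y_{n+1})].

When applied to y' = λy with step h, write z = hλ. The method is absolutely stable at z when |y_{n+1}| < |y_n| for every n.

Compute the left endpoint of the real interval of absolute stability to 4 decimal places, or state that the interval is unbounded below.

On y'=λy, z=hλ:
  y_{n+1} = y_n + z·[4/5·y_n + 1/5·y_{n+1}] ⇒ (1 − 1/5z)y_{n+1} = (1 + 4/5z)y_n
  ⇒ R(z) = (1 + 4/5z)/(1 − 1/5z).

Find x<0 with |R(x)|<1.
x=-0.34: |R|=0.6816
R=−1: 1+4/5x = −1+1/5x ⇒ -3/5x=2 ⇒ x=2/(-3/5)=-3.3333
Confirm numerically:
  x=-3.307: |R|=0.99049 <1
  x=-2.282: |R|=0.56688 <1
  x=-2.185: |R|=0.52053 <1
  x=-1.653: |R|=0.24230 <1
  x=-3.591: |R|=1.08998 >1
  x=-3.572: |R|=1.08353 >1
  x=-3.387: |R|=1.01920 >1
So |R|<1 on (-3.3333, 0).

z* = -3.3333.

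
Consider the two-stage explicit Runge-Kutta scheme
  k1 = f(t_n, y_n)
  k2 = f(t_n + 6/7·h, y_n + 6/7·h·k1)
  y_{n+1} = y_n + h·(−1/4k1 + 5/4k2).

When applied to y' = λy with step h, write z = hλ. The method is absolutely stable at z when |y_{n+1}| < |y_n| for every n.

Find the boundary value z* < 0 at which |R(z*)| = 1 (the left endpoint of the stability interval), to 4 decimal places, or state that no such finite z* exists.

Set f=λy, z=hλ:
  k1=λy_n ⇒ h·k1=z·y_n;  k2=λ(1+6/7z)y_n ⇒ h·k2=z(1+6/7z)y_n
  y_{n+1}/y_n = 1 − 1/4z + 5/4z(1+6/7z) = 1 + z + 15/14z²
  so R(z) = 1 + z + 15/14z².

Boundary: |R(x)|=1, x<0.
x=-0.99: |R|=1.0601
R=1: x+15/14x²=0 ⇒ x=−14/15=-0.9333; min R=1−1/(4·15/14)=0.7667>−1
Confirm numerically:
  x=-0.717: |R|=0.83381 <1
  x=-0.500: |R|=0.76786 <1
  x=-0.447: |R|=0.76708 <1
  x=-0.392: |R|=0.77264 <1
  x=-1.366: |R|=1.63324 >1
  x=-1.178: |R|=1.30880 >1
  x=-1.095: |R|=1.18967 >1
So |R|<1 on (-0.9333, 0).

left endpoint -0.9333.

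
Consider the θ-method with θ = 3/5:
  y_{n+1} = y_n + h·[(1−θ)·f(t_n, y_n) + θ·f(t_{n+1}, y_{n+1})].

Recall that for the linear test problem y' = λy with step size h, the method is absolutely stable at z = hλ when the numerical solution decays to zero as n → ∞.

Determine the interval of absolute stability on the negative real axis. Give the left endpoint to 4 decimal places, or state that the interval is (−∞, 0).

On y'=λy, z=hλ:
  y_{n+1} = y_n + z·[2/5·y_n + 3/5·y_{n+1}] ⇒ (1 − 3/5z)y_{n+1} = (1 + 2/5z)y_n
  R(z) = (1 + 2/5z)/(1 − 3/5z).

Solve |R(x)|<1 on ℝ⁻.
x=-0.79: |R|=0.4640
x=-2: |R|=0.0909
x=-10: |R|=0.4286
x=-100: |R|=0.6393
θ=3/5≥1/2 ⇒ |1+2/5x|<|1−3/5x| ∀x<0 ⇒ unbounded interval.

(−∞, 0) — no finite endpoint.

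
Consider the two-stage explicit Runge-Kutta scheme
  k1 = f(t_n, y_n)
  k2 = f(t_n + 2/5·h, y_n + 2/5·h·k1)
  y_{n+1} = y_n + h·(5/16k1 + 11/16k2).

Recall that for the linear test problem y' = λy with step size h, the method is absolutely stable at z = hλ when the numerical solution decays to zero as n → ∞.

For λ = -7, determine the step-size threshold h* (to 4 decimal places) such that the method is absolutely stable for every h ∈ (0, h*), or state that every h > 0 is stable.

(-3.6364,0); λ=-7 ⇒ h* = (40/11)/7 = 0.5195.

On y'=λy, z=hλ:
  k1=λy_n ⇒ h·k1=z·y_n;  k2=λ(1+2/5z)y_n ⇒ h·k2=z(1+2/5z)y_n
  y_{n+1}/y_n = 1 + 5/16z + 11/16z(1+2/5z) = 1 + z + 11/40z²
  Hence R(z) = 1 + z + 11/40z².

Boundary: |R(x)|=1, x<0.
x=-1.7: |R|=0.0948
R=1: x+11/40x²=0 ⇒ x=−40/11=-3.6364; min R=1−1/(4·11/40)=0.0909>−1
Confirm numerically:
  x=-2.826: |R|=0.37023 <1
  x=-2.255: |R|=0.14338 <1
  x=-2.197: |R|=0.13037 <1
  x=-1.998: |R|=0.09980 <1
  x=-4.004: |R|=1.40480 >1
  x=-3.969: |R|=1.36306 >1
Interval (-3.6364, 0).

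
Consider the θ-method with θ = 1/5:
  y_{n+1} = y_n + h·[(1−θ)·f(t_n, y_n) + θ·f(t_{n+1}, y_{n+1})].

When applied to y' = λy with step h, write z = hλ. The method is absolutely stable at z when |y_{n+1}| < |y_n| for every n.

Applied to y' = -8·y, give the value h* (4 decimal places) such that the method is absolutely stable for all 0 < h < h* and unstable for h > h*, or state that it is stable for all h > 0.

(-3.3333,0); λ=-8 ⇒ h* = (10/3)/8 = 0.4167.

With y'=λy (z=hλ):
  y_{n+1} = y_n + z·[4/5·y_n + 1/5·y_{n+1}] ⇒ (1 − 1/5z)y_{n+1} = (1 + 4/5z)y_n
  so R(z) = (1 + 4/5z)/(1 − 1/5z).

Find x<0 with |R(x)|<1.
x=-1.55: |R|=0.1832
R=−1: 1+4/5x = −1+1/5x ⇒ -3/5x=2 ⇒ x=2/(-3/5)=-3.3333
Confirm numerically:
  x=-2.164: |R|=0.51033 <1
  x=-1.538: |R|=0.17620 <1
  x=-1.342: |R|=0.05803 <1
  x=-3.845: |R|=1.17354 >1
  x=-3.470: |R|=1.04841 >1
Stable set (-3.3333, 0).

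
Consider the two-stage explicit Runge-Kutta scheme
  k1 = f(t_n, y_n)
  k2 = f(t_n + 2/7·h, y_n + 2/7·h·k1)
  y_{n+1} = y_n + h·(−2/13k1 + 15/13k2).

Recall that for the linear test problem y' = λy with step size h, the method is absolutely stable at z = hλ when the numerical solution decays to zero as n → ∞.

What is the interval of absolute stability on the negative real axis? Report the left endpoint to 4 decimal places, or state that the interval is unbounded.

(-3.0333, 0).

Test eqn y'=λy, z=hλ:
  k1=λy_n ⇒ h·k1=z·y_n;  k2=λ(1+2/7z)y_n ⇒ h·k2=z(1+2/7z)y_n
  y_{n+1}/y_n = 1 − 2/13z + 15/13z(1+2/7z) = 1 + z + 30/91z²
  Hence R(z) = 1 + z + 30/91z².

Solve |R(x)|<1 on ℝ⁻.
x=-1.56: |R|=0.2423
R=1: x+30/91x²=0 ⇒ x=−91/30=-3.0333; min R=1−1/(4·30/91)=0.2417>−1
Confirm numerically:
  x=-2.487: |R|=0.55207 <1
  x=-2.258: |R|=0.42285 <1
  x=-2.021: |R|=0.32552 <1
  x=-1.736: |R|=0.25753 <1
  x=-3.489: |R|=1.52412 >1
  x=-3.352: |R|=1.35214 >1
  x=-3.080: |R|=1.04738 >1
Interval (-3.0333, 0).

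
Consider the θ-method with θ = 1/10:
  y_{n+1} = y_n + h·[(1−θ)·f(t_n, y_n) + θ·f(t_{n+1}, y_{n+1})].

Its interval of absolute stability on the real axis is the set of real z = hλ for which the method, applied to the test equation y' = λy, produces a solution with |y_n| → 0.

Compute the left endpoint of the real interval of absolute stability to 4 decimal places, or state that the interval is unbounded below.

z* = -2.5000.

Test eqn y'=λy, z=hλ:
  y_{n+1} = y_n + z·[9/10·y_n + 1/10·y_{n+1}] ⇒ (1 − 1/10z)y_{n+1} = (1 + 9/10z)y_n
  so R(z) = (1 + 9/10z)/(1 − 1/10z).

Solve |R(x)|<1 on ℝ⁻.
x=-0.9: |R|=0.1743
R=−1: 1+9/10x = −1+1/10x ⇒ -4/5x=2 ⇒ x=2/(-4/5)=-2.5000
Confirm numerically:
  x=-2.210: |R|=0.80999 <1
  x=-1.561: |R|=0.35023 <1
  x=-1.423: |R|=0.24573 <1
  x=-1.289: |R|=0.14182 <1
  x=-2.716: |R|=1.13589 >1
  x=-2.697: |R|=1.12412 >1
Interval (-2.5000, 0).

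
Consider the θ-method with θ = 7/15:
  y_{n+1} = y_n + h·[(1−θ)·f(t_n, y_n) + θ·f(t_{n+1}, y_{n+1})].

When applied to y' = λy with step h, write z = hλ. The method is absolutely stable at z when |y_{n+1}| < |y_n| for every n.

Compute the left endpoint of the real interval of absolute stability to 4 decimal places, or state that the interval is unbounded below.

left endpoint -30.0000.

On y'=λy, z=hλ:
  y_{n+1} = y_n + z·[8/15·y_n + 7/15·y_{n+1}] ⇒ (1 − 7/15z)y_{n+1} = (1 + 8/15z)y_n
  Hence R(z) = (1 + 8/15z)/(1 − 7/15z).

Need |R(x)|<1, x<0.
x=-0.76: |R|=0.4390
R=−1: 1+8/15x = −1+7/15x ⇒ -1/15x=2 ⇒ x=2/(-1/15)=-30.0000
Confirm numerically:
  x=-20.923: |R|=0.94378 <1
  x=-17.178: |R|=0.90519 <1
  x=-17.040: |R|=0.90349 <1
  x=-12.664: |R|=0.83274 <1
  x=-30.551: |R|=1.00241 >1
  x=-30.142: |R|=1.00063 >1
  x=-30.061: |R|=1.00027 >1
So |R|<1 on (-30.0000, 0).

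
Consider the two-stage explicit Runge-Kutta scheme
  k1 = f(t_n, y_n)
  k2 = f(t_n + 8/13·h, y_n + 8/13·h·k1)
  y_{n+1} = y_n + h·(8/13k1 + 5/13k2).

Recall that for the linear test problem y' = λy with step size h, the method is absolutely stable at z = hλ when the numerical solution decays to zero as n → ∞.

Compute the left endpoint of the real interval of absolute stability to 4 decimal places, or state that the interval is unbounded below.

With y'=λy (z=hλ):
  k1=λy_n ⇒ h·k1=z·y_n;  k2=λ(1+8/13z)y_n ⇒ h·k2=z(1+8/13z)y_n
  y_{n+1}/y_n = 1 + 8/13z + 5/13z(1+8/13z) = 1 + z + 40/169z²
  R(z) = 1 + z + 40/169z².

Boundary: |R(x)|=1, x<0.
x=-0.66: |R|=0.4431
R=1: x+40/169x²=0 ⇒ x=−169/40=-4.2250; min R=1−1/(4·40/169)=-0.0563>−1
Confirm numerically:
  x=-4.019: |R|=0.80404 <1
  x=-3.917: |R|=0.71445 <1
  x=-3.651: |R|=0.50398 <1
  x=-2.382: |R|=0.03906 <1
  x=-4.516: |R|=1.31104 >1
  x=-4.444: |R|=1.23035 >1
  x=-4.264: |R|=1.03936 >1
So |R|<1 on (-4.2250, 0).

left endpoint -4.2250.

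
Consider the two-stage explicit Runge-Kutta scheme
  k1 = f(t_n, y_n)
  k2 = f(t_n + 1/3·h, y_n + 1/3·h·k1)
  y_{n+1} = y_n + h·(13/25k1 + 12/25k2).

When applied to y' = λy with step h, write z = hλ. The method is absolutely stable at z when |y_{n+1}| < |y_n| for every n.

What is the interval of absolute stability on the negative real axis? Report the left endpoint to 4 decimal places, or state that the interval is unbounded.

Set f=λy, z=hλ:
  k1=λy_n ⇒ h·k1=z·y_n;  k2=λ(1+1/3z)y_n ⇒ h·k2=z(1+1/3z)y_n
  y_{n+1}/y_n = 1 + 13/25z + 12/25z(1+1/3z) = 1 + z + 4/25z²
  Hence R(z) = 1 + z + 4/25z².

Boundary: |R(x)|=1, x<0.
x=-0.72: |R|=0.3629
R=1: x+4/25x²=0 ⇒ x=−25/4=-6.2500; min R=1−1/(4·4/25)=-0.5625>−1
Confirm numerically:
  x=-6.009: |R|=0.76829 <1
  x=-5.048: |R|=0.02917 <1
  x=-4.662: |R|=0.18452 <1
  x=-3.377: |R|=0.55234 <1
  x=-6.650: |R|=1.42560 >1
  x=-6.447: |R|=1.20321 >1
Interval (-6.2500, 0).

(-6.2500, 0).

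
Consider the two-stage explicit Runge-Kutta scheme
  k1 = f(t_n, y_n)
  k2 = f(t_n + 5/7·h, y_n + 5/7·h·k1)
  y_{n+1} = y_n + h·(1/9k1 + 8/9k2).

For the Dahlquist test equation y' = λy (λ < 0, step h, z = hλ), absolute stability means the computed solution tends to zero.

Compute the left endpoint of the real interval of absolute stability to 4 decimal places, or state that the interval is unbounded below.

z* = -1.5750.

With y'=λy (z=hλ):
  k1=λy_n ⇒ h·k1=z·y_n;  k2=λ(1+5/7z)y_n ⇒ h·k2=z(1+5/7z)y_n
  y_{n+1}/y_n = 1 + 1/9z + 8/9z(1+5/7z) = 1 + z + 40/63z²
  so R(z) = 1 + z + 40/63z².

Solve |R(x)|<1 on ℝ⁻.
x=-0.9: |R|=0.6143
R=1: x+40/63x²=0 ⇒ x=−63/40=-1.5750; min R=1−1/(4·40/63)=0.6062>−1
Confirm numerically:
  x=-1.408: |R|=0.85071 <1
  x=-1.176: |R|=0.70208 <1
  x=-0.996: |R|=0.63385 <1
  x=-0.868: |R|=0.61036 <1
  x=-1.766: |R|=1.21416 >1
  x=-1.643: |R|=1.07094 >1
  x=-1.602: |R|=1.02746 >1
Stable set (-1.5750, 0).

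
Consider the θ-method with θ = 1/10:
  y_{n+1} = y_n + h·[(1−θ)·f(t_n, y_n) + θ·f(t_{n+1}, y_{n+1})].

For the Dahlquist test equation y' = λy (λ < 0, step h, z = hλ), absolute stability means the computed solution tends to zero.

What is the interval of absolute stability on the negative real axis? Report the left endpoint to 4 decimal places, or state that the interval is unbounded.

(-2.5000, 0).

Set f=λy, z=hλ:
  y_{n+1} = y_n + z·[9/10·y_n + 1/10·y_{n+1}] ⇒ (1 − 1/10z)y_{n+1} = (1 + 9/10z)y_n
  so R(z) = (1 + 9/10z)/(1 − 1/10z).

Need |R(x)|<1, x<0.
x=-1.59: |R|=0.3719
R=−1: 1+9/10x = −1+1/10x ⇒ -4/5x=2 ⇒ x=2/(-4/5)=-2.5000
Confirm numerically:
  x=-1.398: |R|=0.22653 <1
  x=-1.386: |R|=0.21728 <1
  x=-1.306: |R|=0.15514 <1
  x=-3.081: |R|=1.35532 >1
  x=-2.644: |R|=1.09111 >1
  x=-2.546: |R|=1.02933 >1
Interval (-2.5000, 0).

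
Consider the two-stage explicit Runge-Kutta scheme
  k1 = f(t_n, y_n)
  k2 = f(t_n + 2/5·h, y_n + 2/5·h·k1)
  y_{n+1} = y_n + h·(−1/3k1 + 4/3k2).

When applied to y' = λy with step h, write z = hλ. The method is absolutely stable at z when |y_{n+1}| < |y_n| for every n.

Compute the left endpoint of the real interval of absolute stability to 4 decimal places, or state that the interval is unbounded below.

Test eqn y'=λy, z=hλ:
  k1=λy_n ⇒ h·k1=z·y_n;  k2=λ(1+2/5z)y_n ⇒ h·k2=z(1+2/5z)y_n
  y_{n+1}/y_n = 1 − 1/3z + 4/3z(1+2/5z) = 1 + z + 8/15z²
  ⇒ R(z) = 1 + z + 8/15z².

Need |R(x)|<1, x<0.
x=-0.71: |R|=0.5589
R=1: x+8/15x²=0 ⇒ x=−15/8=-1.8750; min R=1−1/(4·8/15)=0.5312>−1
Confirm numerically:
  x=-1.788: |R|=0.91704 <1
  x=-1.123: |R|=0.54960 <1
  x=-0.810: |R|=0.53992 <1
  x=-2.415: |R|=1.69552 >1
  x=-1.950: |R|=1.07800 >1
  x=-1.940: |R|=1.06725 >1
Stable set (-1.8750, 0).

left endpoint -1.8750.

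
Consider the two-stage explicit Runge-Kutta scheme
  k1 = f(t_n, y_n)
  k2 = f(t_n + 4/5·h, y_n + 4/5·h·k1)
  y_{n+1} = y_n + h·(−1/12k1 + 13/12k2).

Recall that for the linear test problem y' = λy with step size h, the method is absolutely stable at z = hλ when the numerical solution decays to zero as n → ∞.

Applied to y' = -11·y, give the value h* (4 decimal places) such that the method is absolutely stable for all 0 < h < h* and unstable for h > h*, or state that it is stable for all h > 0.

(-1.1538,0); λ=-11 ⇒ h* = (15/13)/11 = 0.1049.

With y'=λy (z=hλ):
  k1=λy_n ⇒ h·k1=z·y_n;  k2=λ(1+4/5z)y_n ⇒ h·k2=z(1+4/5z)y_n
  y_{n+1}/y_n = 1 − 1/12z + 13/12z(1+4/5z) = 1 + z + 13/15z²
  Hence R(z) = 1 + z + 13/15z².

Boundary: |R(x)|=1, x<0.
x=-1.72: |R|=1.8439
R=1: x+13/15x²=0 ⇒ x=−15/13=-1.1538; min R=1−1/(4·13/15)=0.7115>−1
Confirm numerically:
  x=-0.955: |R|=0.83542 <1
  x=-0.829: |R|=0.76661 <1
  x=-0.610: |R|=0.71249 <1
  x=-1.705: |R|=1.81442 >1
  x=-1.346: |R|=1.22415 >1
Stable set (-1.1538, 0).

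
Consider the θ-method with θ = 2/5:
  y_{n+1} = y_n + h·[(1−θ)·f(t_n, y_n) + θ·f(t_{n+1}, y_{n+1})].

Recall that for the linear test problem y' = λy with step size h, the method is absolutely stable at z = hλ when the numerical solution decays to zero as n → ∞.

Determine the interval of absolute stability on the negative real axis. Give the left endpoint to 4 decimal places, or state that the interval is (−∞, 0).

z∈(-10.0000,0).

Test eqn y'=λy, z=hλ:
  y_{n+1} = y_n + z·[3/5·y_n + 2/5·y_{n+1}] ⇒ (1 − 2/5z)y_{n+1} = (1 + 3/5z)y_n
  ⇒ R(z) = (1 + 3/5z)/(1 − 2/5z).

Solve |R(x)|<1 on ℝ⁻.
x=-0.56: |R|=0.5425
R=−1: 1+3/5x = −1+2/5x ⇒ -1/5x=2 ⇒ x=2/(-1/5)=-10.0000
Confirm numerically:
  x=-5.355: |R|=0.70433 <1
  x=-5.242: |R|=0.69272 <1
  x=-4.381: |R|=0.59170 <1
  x=-4.054: |R|=0.54638 <1
  x=-10.502: |R|=1.01930 >1
  x=-10.312: |R|=1.01218 >1
  x=-10.042: |R|=1.00167 >1
Stable set (-10.0000, 0).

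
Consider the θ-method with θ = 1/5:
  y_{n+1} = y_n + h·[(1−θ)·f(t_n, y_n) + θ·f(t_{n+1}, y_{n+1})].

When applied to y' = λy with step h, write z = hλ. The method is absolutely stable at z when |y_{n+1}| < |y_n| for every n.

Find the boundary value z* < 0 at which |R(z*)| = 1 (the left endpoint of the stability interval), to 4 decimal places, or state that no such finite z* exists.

z* = -3.3333.

With y'=λy (z=hλ):
  y_{n+1} = y_n + z·[4/5·y_n + 1/5·y_{n+1}] ⇒ (1 − 1/5z)y_{n+1} = (1 + 4/5z)y_n
  ⇒ R(z) = (1 + 4/5z)/(1 − 1/5z).

Find x<0 with |R(x)|<1.
x=-1.64: |R|=0.2349
R=−1: 1+4/5x = −1+1/5x ⇒ -3/5x=2 ⇒ x=2/(-3/5)=-3.3333
Confirm numerically:
  x=-3.253: |R|=0.97080 <1
  x=-2.388: |R|=0.61613 <1
  x=-2.102: |R|=0.47986 <1
  x=-1.727: |R|=0.28363 <1
  x=-3.789: |R|=1.15554 >1
  x=-3.781: |R|=1.15294 >1
Stable set (-3.3333, 0).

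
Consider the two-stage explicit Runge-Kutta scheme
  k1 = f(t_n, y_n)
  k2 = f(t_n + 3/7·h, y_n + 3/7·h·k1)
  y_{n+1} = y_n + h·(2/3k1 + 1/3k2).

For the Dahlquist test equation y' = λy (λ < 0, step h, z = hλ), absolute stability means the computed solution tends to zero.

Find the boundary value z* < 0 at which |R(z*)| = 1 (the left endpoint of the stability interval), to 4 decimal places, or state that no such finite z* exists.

Test eqn y'=λy, z=hλ:
  k1=λy_n ⇒ h·k1=z·y_n;  k2=λ(1+3/7z)y_n ⇒ h·k2=z(1+3/7z)y_n
  y_{n+1}/y_n = 1 + 2/3z + 1/3z(1+3/7z) = 1 + z + 1/7z²
  Hence R(z) = 1 + z + 1/7z².

Solve |R(x)|<1 on ℝ⁻.
x=-0.62: |R|=0.4349
R=1: x+1/7x²=0 ⇒ x=−7=-7.0000; min R=1−1/(4·1/7)=-0.7500>−1
Confirm numerically:
  x=-6.603: |R|=0.62552 <1
  x=-6.462: |R|=0.50335 <1
  x=-6.082: |R|=0.20239 <1
  x=-4.991: |R|=0.43242 <1
  x=-7.478: |R|=1.51064 >1
  x=-7.389: |R|=1.41062 >1
  x=-7.204: |R|=1.20995 >1
Stable set (-7.0000, 0).

left endpoint -7.0000.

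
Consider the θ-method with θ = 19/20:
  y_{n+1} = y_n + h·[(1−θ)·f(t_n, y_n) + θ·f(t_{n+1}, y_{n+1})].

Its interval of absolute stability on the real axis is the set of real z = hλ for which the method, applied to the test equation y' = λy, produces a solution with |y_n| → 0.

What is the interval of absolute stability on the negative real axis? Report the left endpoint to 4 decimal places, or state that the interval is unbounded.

Test eqn y'=λy, z=hλ:
  y_{n+1} = y_n + z·[1/20·y_n + 19/20·y_{n+1}] ⇒ (1 − 19/20z)y_{n+1} = (1 + 1/20z)y_n
  so R(z) = (1 + 1/20z)/(1 − 19/20z).

Find x<0 with |R(x)|<1.
x=-1.01: |R|=0.4846
x=-2: |R|=0.3103
x=-10: |R|=0.0476
x=-100: |R|=0.0417
θ=19/20≥1/2 ⇒ |1+1/20x|<|1−19/20x| ∀x<0 ⇒ unbounded interval.

unbounded; (−∞, 0).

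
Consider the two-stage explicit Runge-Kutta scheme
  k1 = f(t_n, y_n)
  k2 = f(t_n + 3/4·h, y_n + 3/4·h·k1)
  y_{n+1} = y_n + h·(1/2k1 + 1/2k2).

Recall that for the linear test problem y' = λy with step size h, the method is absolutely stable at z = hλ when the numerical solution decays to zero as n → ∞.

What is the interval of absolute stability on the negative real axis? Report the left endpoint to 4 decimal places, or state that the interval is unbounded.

With y'=λy (z=hλ):
  k1=λy_n ⇒ h·k1=z·y_n;  k2=λ(1+3/4z)y_n ⇒ h·k2=z(1+3/4z)y_n
  y_{n+1}/y_n = 1 + 1/2z + 1/2z(1+3/4z) = 1 + z + 3/8z²
  Hence R(z) = 1 + z + 3/8z².

Solve |R(x)|<1 on ℝ⁻.
x=-1.15: |R|=0.3459
R=1: x+3/8x²=0 ⇒ x=−8/3=-2.6667; min R=1−1/(4·3/8)=0.3333>−1
Confirm numerically:
  x=-2.501: |R|=0.84463 <1
  x=-2.137: |R|=0.57554 <1
  x=-1.750: |R|=0.39844 <1
  x=-3.161: |R|=1.58597 >1
  x=-2.766: |R|=1.10303 >1
So |R|<1 on (-2.6667, 0).

z∈(-2.6667,0).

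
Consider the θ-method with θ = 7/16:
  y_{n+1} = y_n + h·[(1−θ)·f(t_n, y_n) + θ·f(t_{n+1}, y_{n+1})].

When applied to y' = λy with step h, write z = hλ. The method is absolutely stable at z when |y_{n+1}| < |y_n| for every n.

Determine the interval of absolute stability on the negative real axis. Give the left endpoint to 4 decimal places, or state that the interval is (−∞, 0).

(-16.0000, 0).

Set f=λy, z=hλ:
  y_{n+1} = y_n + z·[9/16·y_n + 7/16·y_{n+1}] ⇒ (1 − 7/16z)y_{n+1} = (1 + 9/16z)y_n
  so R(z) = (1 + 9/16z)/(1 − 7/16z).

Need |R(x)|<1, x<0.
x=-1.18: |R|=0.2218
R=−1: 1+9/16x = −1+7/16x ⇒ -1/8x=2 ⇒ x=2/(-1/8)=-16.0000
Confirm numerically:
  x=-11.747: |R|=0.91341 <1
  x=-11.573: |R|=0.90873 <1
  x=-9.765: |R|=0.85217 <1
  x=-8.274: |R|=0.79096 <1
  x=-16.514: |R|=1.00781 >1
  x=-16.450: |R|=1.00686 >1
  x=-16.049: |R|=1.00076 >1
So |R|<1 on (-16.0000, 0).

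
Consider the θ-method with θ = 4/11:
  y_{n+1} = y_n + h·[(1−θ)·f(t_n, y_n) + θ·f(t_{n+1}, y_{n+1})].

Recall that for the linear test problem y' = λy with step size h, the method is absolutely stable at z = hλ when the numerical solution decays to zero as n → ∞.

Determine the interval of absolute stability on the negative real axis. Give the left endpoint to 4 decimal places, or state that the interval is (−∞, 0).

On y'=λy, z=hλ:
  y_{n+1} = y_n + z·[7/11·y_n + 4/11·y_{n+1}] ⇒ (1 − 4/11z)y_{n+1} = (1 + 7/11z)y_n
  ⇒ R(z) = (1 + 7/11z)/(1 − 4/11z).

Find x<0 with |R(x)|<1.
x=-0.84: |R|=0.3565
R=−1: 1+7/11x = −1+4/11x ⇒ -3/11x=2 ⇒ x=2/(-3/11)=-7.3333
Confirm numerically:
  x=-7.058: |R|=0.97895 <1
  x=-3.427: |R|=0.52570 <1
  x=-3.417: |R|=0.52371 <1
  x=-2.978: |R|=0.42973 <1
  x=-7.621: |R|=1.02080 >1
  x=-7.499: |R|=1.01212 >1
Interval (-7.3333, 0).

(-7.3333, 0).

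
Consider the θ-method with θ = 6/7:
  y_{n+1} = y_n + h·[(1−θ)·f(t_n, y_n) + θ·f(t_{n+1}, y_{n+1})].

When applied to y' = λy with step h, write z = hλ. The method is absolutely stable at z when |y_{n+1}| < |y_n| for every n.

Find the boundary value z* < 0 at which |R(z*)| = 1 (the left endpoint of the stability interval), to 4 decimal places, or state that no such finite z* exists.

Test eqn y'=λy, z=hλ:
  y_{n+1} = y_n + z·[1/7·y_n + 6/7·y_{n+1}] ⇒ (1 − 6/7z)y_{n+1} = (1 + 1/7z)y_n
  Hence R(z) = (1 + 1/7z)/(1 − 6/7z).

Boundary: |R(x)|=1, x<0.
x=-0.83: |R|=0.5150
x=-2: |R|=0.2632
x=-10: |R|=0.0448
x=-100: |R|=0.1532
θ=6/7≥1/2 ⇒ |1+1/7x|<|1−6/7x| ∀x<0 ⇒ interval (−∞,0).

interval (−∞, 0).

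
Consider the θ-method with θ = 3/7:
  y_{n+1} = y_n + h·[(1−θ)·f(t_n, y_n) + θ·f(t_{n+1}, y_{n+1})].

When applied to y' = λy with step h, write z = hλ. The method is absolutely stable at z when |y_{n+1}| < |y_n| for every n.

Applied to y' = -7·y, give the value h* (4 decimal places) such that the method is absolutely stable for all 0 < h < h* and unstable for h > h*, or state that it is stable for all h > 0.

(-14.0000,0); λ=-7 ⇒ h* = (14)/7 = 2.0000.

With y'=λy (z=hλ):
  y_{n+1} = y_n + z·[4/7·y_n + 3/7·y_{n+1}] ⇒ (1 − 3/7z)y_{n+1} = (1 + 4/7z)y_n
  so R(z) = (1 + 4/7z)/(1 − 3/7z).

Need |R(x)|<1, x<0.
x=-1.79: |R|=0.0129
R=−1: 1+4/7x = −1+3/7x ⇒ -1/7x=2 ⇒ x=2/(-1/7)=-14.0000
Confirm numerically:
  x=-13.104: |R|=0.98065 <1
  x=-10.433: |R|=0.90686 <1
  x=-9.661: |R|=0.87942 <1
  x=-7.597: |R|=0.78507 <1
  x=-14.398: |R|=1.00793 >1
  x=-14.253: |R|=1.00508 >1
Interval (-14.0000, 0).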